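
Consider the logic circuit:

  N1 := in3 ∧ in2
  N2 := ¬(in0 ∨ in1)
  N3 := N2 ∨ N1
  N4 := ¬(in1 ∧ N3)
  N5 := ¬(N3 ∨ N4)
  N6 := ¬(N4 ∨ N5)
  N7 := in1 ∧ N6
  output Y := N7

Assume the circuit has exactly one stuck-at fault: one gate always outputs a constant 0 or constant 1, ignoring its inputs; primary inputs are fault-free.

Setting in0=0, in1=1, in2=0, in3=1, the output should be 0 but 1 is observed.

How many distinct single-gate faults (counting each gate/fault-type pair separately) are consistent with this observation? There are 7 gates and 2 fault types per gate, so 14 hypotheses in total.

Fault-free: N1=0, N2=0, N3=0, N4=1, N5=0, N6=0, N7=0 → 0. Observed 1.
  N1 stuck-at-0: output 0 ✗
  N1 stuck-at-1: output 1 ✓
  N2 stuck-at-0: output 0 ✗
  N2 stuck-at-1: output 1 ✓
  N3 stuck-at-0: output 0 ✗
  N3 stuck-at-1: output 1 ✓
  N4 stuck-at-0: output 0 ✗
  N4 stuck-at-1: output 0 ✗
  N5 stuck-at-0: output 0 ✗
  N5 stuck-at-1: output 0 ✗
  N6 stuck-at-0: output 0 ✗
  N6 stuck-at-1: output 1 ✓
  N7 stuck-at-0: output 0 ✗
  N7 stuck-at-1: output 1 ✓
Consistent faults: {N1 stuck-at-1, N2 stuck-at-1, N3 stuck-at-1, N6 stuck-at-1, N7 stuck-at-1} — 5 in all.

5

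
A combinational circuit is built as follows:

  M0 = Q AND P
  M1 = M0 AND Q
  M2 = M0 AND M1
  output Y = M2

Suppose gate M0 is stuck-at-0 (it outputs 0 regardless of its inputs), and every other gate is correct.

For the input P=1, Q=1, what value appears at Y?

Propagate with M0 forced: M0=0 [stuck-at-0], M1=0, M2=0.
So Y = 0. (Without the fault it would be 1.)

0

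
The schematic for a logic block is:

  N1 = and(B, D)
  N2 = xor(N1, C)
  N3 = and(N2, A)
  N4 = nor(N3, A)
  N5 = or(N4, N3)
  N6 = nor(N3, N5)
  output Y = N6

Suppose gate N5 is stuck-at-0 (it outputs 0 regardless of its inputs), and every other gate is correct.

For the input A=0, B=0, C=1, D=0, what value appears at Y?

1

Propagate with N5 forced: N1=0, N2=1, N3=0, N4=1, N5=0 [stuck-at-0], N6=1.
So Y = 1. (Without the fault it would be 0.)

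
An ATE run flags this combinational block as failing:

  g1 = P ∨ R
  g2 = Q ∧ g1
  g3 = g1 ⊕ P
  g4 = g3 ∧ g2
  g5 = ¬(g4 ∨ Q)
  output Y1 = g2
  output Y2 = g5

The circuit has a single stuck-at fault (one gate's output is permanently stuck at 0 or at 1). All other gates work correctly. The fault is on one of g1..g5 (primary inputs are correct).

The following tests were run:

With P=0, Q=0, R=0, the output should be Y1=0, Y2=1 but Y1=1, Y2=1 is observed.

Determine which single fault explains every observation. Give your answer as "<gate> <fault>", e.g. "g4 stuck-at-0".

g2 stuck-at-1

Fault-free values for test 1 (P=0, Q=0, R=0): g1=0, g2=0, g3=0, g4=0, g5=1, giving Y1=0, Y2=1. Observed Y1=1, Y2=1.
Test 1: faults giving observed Y1=1, Y2=1 are {g2 stuck-at-1}.
Only g2 stuck-at-1 is consistent with every test.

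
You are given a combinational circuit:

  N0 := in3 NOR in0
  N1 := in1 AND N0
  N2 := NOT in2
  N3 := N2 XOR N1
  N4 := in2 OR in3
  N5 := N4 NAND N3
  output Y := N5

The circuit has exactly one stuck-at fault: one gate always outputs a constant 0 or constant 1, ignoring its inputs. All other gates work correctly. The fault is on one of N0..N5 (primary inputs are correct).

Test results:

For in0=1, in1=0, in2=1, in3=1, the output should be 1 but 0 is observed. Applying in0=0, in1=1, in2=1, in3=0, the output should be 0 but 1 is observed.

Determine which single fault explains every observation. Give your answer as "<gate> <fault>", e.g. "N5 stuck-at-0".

Fault-free values for test 1 (in0=1, in1=0, in2=1, in3=1): N0=0, N1=0, N2=0, N3=0, N4=1, N5=1, giving Y=1. Observed 0.
Test 1: faults giving observed 0 are {N1 stuck-at-1, N2 stuck-at-1, N3 stuck-at-1, N5 stuck-at-0}.
Test 2 (in0=0, in1=1, in2=1, in3=0): fault-free N0=1, N1=1, N2=0, N3=1, N4=1, N5=0 → 0; observed 1. Eliminates N1 stuck-at-1, N3 stuck-at-1, N5 stuck-at-0.
Only N2 stuck-at-1 is consistent with every test.

N2 stuck-at-1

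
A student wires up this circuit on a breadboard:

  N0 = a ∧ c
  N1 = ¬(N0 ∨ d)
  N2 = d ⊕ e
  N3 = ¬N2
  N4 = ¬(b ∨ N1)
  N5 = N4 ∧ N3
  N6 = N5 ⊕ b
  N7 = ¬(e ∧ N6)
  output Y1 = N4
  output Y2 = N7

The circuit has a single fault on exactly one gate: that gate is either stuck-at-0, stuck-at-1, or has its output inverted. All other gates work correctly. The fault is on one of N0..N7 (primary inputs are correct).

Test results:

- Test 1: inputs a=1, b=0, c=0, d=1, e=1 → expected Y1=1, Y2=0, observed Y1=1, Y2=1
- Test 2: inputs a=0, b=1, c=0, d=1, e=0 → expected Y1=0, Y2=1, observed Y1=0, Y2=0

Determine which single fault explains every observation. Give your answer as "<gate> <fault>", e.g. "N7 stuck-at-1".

Fault-free values for test 1 (a=1, b=0, c=0, d=1, e=1): N0=0, N1=0, N2=0, N3=1, N4=1, N5=1, N6=1, N7=0, giving Y1=1, Y2=0. Observed Y1=1, Y2=1.
Test 1: faults giving observed Y1=1, Y2=1 are {N2 stuck-at-1, N2 inverted output, N3 stuck-at-0, N3 inverted output, N5 stuck-at-0, N5 inverted output, N6 stuck-at-0, N6 inverted output, N7 stuck-at-1, N7 inverted output}.
Test 2 (a=0, b=1, c=0, d=1, e=0): fault-free N0=0, N1=0, N2=1, N3=0, N4=0, N5=0, N6=1, N7=1 → Y1=0, Y2=1; observed Y1=0, Y2=0. Eliminates N2 stuck-at-1, N2 inverted output, N3 stuck-at-0, N3 inverted output, N5 stuck-at-0, N5 inverted output, N6 stuck-at-0, N6 inverted output, N7 stuck-at-1.
Only N7 inverted output is consistent with every test.

N7 inverted output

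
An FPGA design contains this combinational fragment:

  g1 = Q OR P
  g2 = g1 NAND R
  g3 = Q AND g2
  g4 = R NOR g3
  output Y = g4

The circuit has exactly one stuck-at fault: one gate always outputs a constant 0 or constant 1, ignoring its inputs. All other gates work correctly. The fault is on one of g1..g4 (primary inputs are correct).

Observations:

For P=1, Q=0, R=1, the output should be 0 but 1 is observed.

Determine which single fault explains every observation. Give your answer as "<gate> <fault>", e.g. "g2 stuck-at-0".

g4 stuck-at-1

Fault-free values for test 1 (P=1, Q=0, R=1): g1=1, g2=0, g3=0, g4=0, giving Y=0. Observed 1.
Test 1: faults giving observed 1 are {g4 stuck-at-1}.
Only g4 stuck-at-1 is consistent with every test.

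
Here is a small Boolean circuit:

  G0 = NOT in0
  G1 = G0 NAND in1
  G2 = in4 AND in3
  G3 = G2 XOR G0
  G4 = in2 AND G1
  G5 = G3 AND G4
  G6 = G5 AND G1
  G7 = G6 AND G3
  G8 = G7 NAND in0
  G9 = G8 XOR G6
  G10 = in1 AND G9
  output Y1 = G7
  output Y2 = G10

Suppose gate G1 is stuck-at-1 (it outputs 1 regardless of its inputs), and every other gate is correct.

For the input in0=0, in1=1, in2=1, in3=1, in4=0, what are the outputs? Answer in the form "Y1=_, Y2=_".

Propagate with G1 forced: G0=1, G1=1 [stuck-at-1], G2=0, G3=1, G4=1, G5=1, G6=1, G7=1, G8=1, G9=0, G10=0.
So the outputs are Y1=1, Y2=0. (Without the fault they would be Y1=0, Y2=1.)

Y1=1, Y2=0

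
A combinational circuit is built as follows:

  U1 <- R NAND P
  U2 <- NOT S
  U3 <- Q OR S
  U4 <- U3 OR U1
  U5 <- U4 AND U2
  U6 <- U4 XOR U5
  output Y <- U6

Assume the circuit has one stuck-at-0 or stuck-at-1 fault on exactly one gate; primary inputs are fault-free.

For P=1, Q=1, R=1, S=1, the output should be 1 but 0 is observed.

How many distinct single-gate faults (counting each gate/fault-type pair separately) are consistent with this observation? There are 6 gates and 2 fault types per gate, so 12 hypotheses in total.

5

Fault-free: U1=0, U2=0, U3=1, U4=1, U5=0, U6=1 → 1. Observed 0.
  U1 stuck-at-0: output 1 ✗
  U1 stuck-at-1: output 1 ✗
  U2 stuck-at-0: output 1 ✗
  U2 stuck-at-1: output 0 ✓
  U3 stuck-at-0: output 0 ✓
  U3 stuck-at-1: output 1 ✗
  U4 stuck-at-0: output 0 ✓
  U4 stuck-at-1: output 1 ✗
  U5 stuck-at-0: output 1 ✗
  U5 stuck-at-1: output 0 ✓
  U6 stuck-at-0: output 0 ✓
  U6 stuck-at-1: output 1 ✗
Consistent faults: {U2 stuck-at-1, U3 stuck-at-0, U4 stuck-at-0, U5 stuck-at-1, U6 stuck-at-0} — 5 in all.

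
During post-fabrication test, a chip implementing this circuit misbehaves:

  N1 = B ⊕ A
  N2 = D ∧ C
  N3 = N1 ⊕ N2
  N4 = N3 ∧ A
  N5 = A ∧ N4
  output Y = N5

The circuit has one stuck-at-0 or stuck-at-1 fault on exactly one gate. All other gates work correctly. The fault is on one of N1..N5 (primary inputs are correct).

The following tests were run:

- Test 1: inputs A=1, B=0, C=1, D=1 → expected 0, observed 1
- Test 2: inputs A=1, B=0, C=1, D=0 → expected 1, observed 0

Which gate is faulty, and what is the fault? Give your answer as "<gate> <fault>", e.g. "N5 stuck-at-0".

N1 stuck-at-0

Fault-free values for test 1 (A=1, B=0, C=1, D=1): N1=1, N2=1, N3=0, N4=0, N5=0, giving Y=0. Observed 1.
Test 1: faults giving observed 1 are {N1 stuck-at-0, N2 stuck-at-0, N3 stuck-at-1, N4 stuck-at-1, N5 stuck-at-1}.
Test 2 (A=1, B=0, C=1, D=0): fault-free N1=1, N2=0, N3=1, N4=1, N5=1 → 1; observed 0. Eliminates N2 stuck-at-0, N3 stuck-at-1, N4 stuck-at-1, N5 stuck-at-1.
Only N1 stuck-at-0 is consistent with every test.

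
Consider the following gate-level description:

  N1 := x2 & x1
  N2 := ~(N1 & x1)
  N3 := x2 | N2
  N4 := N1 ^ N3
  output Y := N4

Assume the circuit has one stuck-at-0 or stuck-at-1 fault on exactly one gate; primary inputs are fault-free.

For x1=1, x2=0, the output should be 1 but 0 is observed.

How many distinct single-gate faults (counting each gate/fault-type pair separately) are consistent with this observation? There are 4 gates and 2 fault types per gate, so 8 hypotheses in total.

Fault-free: N1=0, N2=1, N3=1, N4=1 → 1. Observed 0.
  N1 stuck-at-0: output 1 ✗
  N1 stuck-at-1: output 1 ✗
  N2 stuck-at-0: output 0 ✓
  N2 stuck-at-1: output 1 ✗
  N3 stuck-at-0: output 0 ✓
  N3 stuck-at-1: output 1 ✗
  N4 stuck-at-0: output 0 ✓
  N4 stuck-at-1: output 1 ✗
Consistent faults: {N2 stuck-at-0, N3 stuck-at-0, N4 stuck-at-0} — 3 in all.

3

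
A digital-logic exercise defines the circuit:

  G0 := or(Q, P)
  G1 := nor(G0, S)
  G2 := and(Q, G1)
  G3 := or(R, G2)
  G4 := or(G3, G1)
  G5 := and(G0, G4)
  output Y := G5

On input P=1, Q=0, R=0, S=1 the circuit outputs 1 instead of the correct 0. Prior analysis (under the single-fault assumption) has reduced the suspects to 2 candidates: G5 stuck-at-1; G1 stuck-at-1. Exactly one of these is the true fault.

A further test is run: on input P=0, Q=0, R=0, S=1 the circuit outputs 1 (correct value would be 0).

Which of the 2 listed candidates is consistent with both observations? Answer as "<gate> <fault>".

Evaluate each candidate on input P=0, Q=0, R=0, S=1:
  G5 stuck-at-1: G0=0, G1=0, G2=0, G3=0, G4=0, G5=1 [stuck-at-1] → 1 — matches
  G1 stuck-at-1: G0=0, G1=1 [stuck-at-1], G2=0, G3=0, G4=1, G5=0 → 0 — eliminated
Only G5 stuck-at-1 reproduces the observed 1.

G5 stuck-at-1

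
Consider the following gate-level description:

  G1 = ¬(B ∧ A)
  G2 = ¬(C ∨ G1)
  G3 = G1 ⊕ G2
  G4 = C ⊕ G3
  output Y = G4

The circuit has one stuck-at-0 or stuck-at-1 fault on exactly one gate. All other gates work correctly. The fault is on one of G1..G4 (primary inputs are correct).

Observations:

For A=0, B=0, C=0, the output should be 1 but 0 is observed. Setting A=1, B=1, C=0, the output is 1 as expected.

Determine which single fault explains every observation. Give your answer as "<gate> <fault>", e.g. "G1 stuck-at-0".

Fault-free values for test 1 (A=0, B=0, C=0): G1=1, G2=0, G3=1, G4=1, giving Y=1. Observed 0.
Test 1: faults giving observed 0 are {G2 stuck-at-1, G3 stuck-at-0, G4 stuck-at-0}.
Test 2 (A=1, B=1, C=0): fault-free G1=0, G2=1, G3=1, G4=1 → 1; observed 1. Eliminates G3 stuck-at-0, G4 stuck-at-0.
Only G2 stuck-at-1 is consistent with every test.

G2 stuck-at-1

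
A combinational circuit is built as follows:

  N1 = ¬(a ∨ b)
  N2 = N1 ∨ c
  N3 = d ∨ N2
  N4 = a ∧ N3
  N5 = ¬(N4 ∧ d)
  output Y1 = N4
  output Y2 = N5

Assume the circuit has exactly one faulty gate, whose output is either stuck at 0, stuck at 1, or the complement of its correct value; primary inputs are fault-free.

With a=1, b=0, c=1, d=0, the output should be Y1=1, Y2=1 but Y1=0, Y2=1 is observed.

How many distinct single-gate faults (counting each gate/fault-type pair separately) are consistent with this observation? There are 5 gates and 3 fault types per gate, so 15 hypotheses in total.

6

Fault-free: N1=0, N2=1, N3=1, N4=1, N5=1 → Y1=1, Y2=1. Observed Y1=0, Y2=1.
  N1: none of the 3 fault types match ✗
  N2: stuck-at-0, inverted output ✓; others ✗
  N3: stuck-at-0, inverted output ✓; others ✗
  N4: stuck-at-0, inverted output ✓; others ✗
  N5: none of the 3 fault types match ✗
Consistent faults: {N2 stuck-at-0, N2 inverted output, N3 stuck-at-0, N3 inverted output, N4 stuck-at-0, N4 inverted output} — 6 in all.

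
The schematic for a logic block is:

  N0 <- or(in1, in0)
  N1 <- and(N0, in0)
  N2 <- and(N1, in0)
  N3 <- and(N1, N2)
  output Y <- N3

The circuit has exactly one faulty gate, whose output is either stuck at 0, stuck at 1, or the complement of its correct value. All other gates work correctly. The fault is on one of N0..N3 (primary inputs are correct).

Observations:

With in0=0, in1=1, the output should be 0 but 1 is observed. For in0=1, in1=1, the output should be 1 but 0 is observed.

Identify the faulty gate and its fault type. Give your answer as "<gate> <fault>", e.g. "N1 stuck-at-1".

Fault-free values for test 1 (in0=0, in1=1): N0=1, N1=0, N2=0, N3=0, giving Y=0. Observed 1.
Test 1: faults giving observed 1 are {N3 stuck-at-1, N3 inverted output}.
Test 2 (in0=1, in1=1): fault-free N0=1, N1=1, N2=1, N3=1 → 1; observed 0. Eliminates N3 stuck-at-1.
Only N3 inverted output is consistent with every test.

N3 inverted output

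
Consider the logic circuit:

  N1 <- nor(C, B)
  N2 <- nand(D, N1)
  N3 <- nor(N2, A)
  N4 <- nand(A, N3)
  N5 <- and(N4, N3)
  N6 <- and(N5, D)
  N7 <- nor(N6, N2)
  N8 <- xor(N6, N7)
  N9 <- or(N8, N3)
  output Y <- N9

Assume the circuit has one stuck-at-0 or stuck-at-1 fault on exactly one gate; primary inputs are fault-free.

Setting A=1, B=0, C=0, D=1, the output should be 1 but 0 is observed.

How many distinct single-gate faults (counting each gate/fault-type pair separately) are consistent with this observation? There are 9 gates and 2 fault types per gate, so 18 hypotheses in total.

5

Fault-free: N1=1, N2=0, N3=0, N4=1, N5=0, N6=0, N7=1, N8=1, N9=1 → 1. Observed 0.
  N1: stuck-at-0 ✓; others ✗
  N2: stuck-at-1 ✓; others ✗
  N3: none of the 2 fault types match ✗
  N4: none of the 2 fault types match ✗
  N5: none of the 2 fault types match ✗
  N6: none of the 2 fault types match ✗
  N7: stuck-at-0 ✓; others ✗
  N8: stuck-at-0 ✓; others ✗
  N9: stuck-at-0 ✓; others ✗
Consistent faults: {N1 stuck-at-0, N2 stuck-at-1, N7 stuck-at-0, N8 stuck-at-0, N9 stuck-at-0} — 5 in all.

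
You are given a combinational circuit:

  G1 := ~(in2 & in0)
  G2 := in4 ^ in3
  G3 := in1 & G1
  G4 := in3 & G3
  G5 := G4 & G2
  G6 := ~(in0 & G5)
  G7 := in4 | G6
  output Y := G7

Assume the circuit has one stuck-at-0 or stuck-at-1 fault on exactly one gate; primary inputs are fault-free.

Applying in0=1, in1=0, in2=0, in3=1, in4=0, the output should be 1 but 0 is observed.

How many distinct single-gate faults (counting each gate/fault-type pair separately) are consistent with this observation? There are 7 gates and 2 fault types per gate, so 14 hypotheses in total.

5

Fault-free: G1=1, G2=1, G3=0, G4=0, G5=0, G6=1, G7=1 → 1. Observed 0.
  G1 stuck-at-0: output 1 ✗
  G1 stuck-at-1: output 1 ✗
  G2 stuck-at-0: output 1 ✗
  G2 stuck-at-1: output 1 ✗
  G3 stuck-at-0: output 1 ✗
  G3 stuck-at-1: output 0 ✓
  G4 stuck-at-0: output 1 ✗
  G4 stuck-at-1: output 0 ✓
  G5 stuck-at-0: output 1 ✗
  G5 stuck-at-1: output 0 ✓
  G6 stuck-at-0: output 0 ✓
  G6 stuck-at-1: output 1 ✗
  G7 stuck-at-0: output 0 ✓
  G7 stuck-at-1: output 1 ✗
Consistent faults: {G3 stuck-at-1, G4 stuck-at-1, G5 stuck-at-1, G6 stuck-at-0, G7 stuck-at-0} — 5 in all.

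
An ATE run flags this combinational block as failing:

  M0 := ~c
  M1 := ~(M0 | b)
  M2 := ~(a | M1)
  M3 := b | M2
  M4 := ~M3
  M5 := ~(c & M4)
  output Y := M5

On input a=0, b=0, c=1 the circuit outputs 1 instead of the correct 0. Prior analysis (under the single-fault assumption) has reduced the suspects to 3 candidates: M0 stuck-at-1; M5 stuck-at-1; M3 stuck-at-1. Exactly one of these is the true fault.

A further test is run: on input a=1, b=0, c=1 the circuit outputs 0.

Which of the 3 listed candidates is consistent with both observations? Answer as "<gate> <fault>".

M0 stuck-at-1

Evaluate each candidate on input a=1, b=0, c=1:
  M0 stuck-at-1: M0=1 [stuck-at-1], M1=0, M2=0, M3=0, M4=1, M5=0 → 0 — matches
  M5 stuck-at-1: M0=0, M1=1, M2=0, M3=0, M4=1, M5=1 [stuck-at-1] → 1 — eliminated
  M3 stuck-at-1: M0=0, M1=1, M2=0, M3=1 [stuck-at-1], M4=0, M5=1 → 1 — eliminated
Only M0 stuck-at-1 reproduces the observed 0.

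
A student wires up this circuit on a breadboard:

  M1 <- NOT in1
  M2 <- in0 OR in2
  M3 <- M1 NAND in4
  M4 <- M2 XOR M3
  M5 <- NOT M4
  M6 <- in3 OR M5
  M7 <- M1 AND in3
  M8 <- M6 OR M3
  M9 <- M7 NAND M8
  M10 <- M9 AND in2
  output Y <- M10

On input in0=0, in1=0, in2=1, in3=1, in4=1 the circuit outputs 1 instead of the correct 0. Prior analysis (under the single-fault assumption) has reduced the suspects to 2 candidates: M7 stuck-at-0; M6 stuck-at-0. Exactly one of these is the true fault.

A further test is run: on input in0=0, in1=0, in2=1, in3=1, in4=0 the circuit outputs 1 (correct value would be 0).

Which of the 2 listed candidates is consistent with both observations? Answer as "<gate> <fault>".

Evaluate each candidate on input in0=0, in1=0, in2=1, in3=1, in4=0:
  M7 stuck-at-0: M1=1, M2=1, M3=1, M4=0, M5=1, M6=1, M7=0 [stuck-at-0], M8=1, M9=1, M10=1 → 1 — matches
  M6 stuck-at-0: M1=1, M2=1, M3=1, M4=0, M5=1, M6=0 [stuck-at-0], M7=1, M8=1, M9=0, M10=0 → 0 — eliminated
Only M7 stuck-at-0 reproduces the observed 1.

M7 stuck-at-0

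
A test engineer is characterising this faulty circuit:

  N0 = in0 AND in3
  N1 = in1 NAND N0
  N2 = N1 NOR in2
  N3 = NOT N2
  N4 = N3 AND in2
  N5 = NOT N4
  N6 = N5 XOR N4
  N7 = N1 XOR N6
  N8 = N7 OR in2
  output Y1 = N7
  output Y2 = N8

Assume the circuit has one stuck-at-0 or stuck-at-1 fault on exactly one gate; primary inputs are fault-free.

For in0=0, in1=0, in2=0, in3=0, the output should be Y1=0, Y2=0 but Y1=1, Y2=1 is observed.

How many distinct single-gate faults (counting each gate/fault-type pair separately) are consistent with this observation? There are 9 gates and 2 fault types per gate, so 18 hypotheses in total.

4

Fault-free: N0=0, N1=1, N2=0, N3=1, N4=0, N5=1, N6=1, N7=0, N8=0 → Y1=0, Y2=0. Observed Y1=1, Y2=1.
  N0: none of the 2 fault types match ✗
  N1: stuck-at-0 ✓; others ✗
  N2: none of the 2 fault types match ✗
  N3: none of the 2 fault types match ✗
  N4: none of the 2 fault types match ✗
  N5: stuck-at-0 ✓; others ✗
  N6: stuck-at-0 ✓; others ✗
  N7: stuck-at-1 ✓; others ✗
  N8: none of the 2 fault types match ✗
Consistent faults: {N1 stuck-at-0, N5 stuck-at-0, N6 stuck-at-0, N7 stuck-at-1} — 4 in all.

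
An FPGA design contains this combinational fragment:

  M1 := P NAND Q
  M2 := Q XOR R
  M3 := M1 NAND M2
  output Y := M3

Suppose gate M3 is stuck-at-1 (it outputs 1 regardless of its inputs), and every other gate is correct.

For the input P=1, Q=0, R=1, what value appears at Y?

Propagate with M3 forced: M1=1, M2=1, M3=1 [stuck-at-1].
So Y = 1. (Without the fault it would be 0.)

1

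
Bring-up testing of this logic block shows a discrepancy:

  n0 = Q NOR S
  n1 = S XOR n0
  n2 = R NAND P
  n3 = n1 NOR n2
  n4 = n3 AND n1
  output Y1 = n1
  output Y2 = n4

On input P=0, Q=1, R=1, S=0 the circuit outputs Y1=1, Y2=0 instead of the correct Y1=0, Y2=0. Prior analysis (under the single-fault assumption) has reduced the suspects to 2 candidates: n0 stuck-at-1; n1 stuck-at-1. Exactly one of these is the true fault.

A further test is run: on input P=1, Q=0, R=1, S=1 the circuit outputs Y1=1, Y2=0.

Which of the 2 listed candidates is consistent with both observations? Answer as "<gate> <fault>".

Evaluate each candidate on input P=1, Q=0, R=1, S=1:
  n0 stuck-at-1: n0=1 [stuck-at-1], n1=0, n2=0, n3=1, n4=0 → Y1=0, Y2=0 — eliminated
  n1 stuck-at-1: n0=0, n1=1 [stuck-at-1], n2=0, n3=0, n4=0 → Y1=1, Y2=0 — matches
Only n1 stuck-at-1 reproduces the observed Y1=1, Y2=0.

n1 stuck-at-1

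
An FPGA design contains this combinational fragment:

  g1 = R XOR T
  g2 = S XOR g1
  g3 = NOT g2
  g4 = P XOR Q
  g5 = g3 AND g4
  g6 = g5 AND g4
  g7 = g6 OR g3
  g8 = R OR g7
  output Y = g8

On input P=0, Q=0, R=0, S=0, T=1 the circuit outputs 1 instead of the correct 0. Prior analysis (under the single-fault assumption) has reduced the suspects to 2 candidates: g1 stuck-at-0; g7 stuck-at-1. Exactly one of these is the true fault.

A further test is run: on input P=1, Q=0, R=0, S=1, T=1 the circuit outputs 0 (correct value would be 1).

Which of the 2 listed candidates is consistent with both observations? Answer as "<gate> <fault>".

g1 stuck-at-0

Evaluate each candidate on input P=1, Q=0, R=0, S=1, T=1:
  g1 stuck-at-0: g1=0 [stuck-at-0], g2=1, g3=0, g4=1, g5=0, g6=0, g7=0, g8=0 → 0 — matches
  g7 stuck-at-1: g1=1, g2=0, g3=1, g4=1, g5=1, g6=1, g7=1 [stuck-at-1], g8=1 → 1 — eliminated
Only g1 stuck-at-0 reproduces the observed 0.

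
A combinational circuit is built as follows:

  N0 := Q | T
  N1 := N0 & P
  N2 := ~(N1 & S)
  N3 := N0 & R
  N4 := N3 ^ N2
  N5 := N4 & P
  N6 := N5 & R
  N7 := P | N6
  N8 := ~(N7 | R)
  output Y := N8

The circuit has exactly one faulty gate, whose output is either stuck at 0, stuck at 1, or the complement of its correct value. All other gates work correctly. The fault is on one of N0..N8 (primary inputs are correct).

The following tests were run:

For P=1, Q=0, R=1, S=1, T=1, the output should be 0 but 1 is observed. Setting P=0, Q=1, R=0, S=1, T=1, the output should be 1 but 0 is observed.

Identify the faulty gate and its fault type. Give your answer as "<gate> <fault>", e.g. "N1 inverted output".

Fault-free values for test 1 (P=1, Q=0, R=1, S=1, T=1): N0=1, N1=1, N2=0, N3=1, N4=1, N5=1, N6=1, N7=1, N8=0, giving Y=0. Observed 1.
Test 1: faults giving observed 1 are {N8 stuck-at-1, N8 inverted output}.
Test 2 (P=0, Q=1, R=0, S=1, T=1): fault-free N0=1, N1=0, N2=1, N3=0, N4=1, N5=0, N6=0, N7=0, N8=1 → 1; observed 0. Eliminates N8 stuck-at-1.
Only N8 inverted output is consistent with every test.

N8 inverted output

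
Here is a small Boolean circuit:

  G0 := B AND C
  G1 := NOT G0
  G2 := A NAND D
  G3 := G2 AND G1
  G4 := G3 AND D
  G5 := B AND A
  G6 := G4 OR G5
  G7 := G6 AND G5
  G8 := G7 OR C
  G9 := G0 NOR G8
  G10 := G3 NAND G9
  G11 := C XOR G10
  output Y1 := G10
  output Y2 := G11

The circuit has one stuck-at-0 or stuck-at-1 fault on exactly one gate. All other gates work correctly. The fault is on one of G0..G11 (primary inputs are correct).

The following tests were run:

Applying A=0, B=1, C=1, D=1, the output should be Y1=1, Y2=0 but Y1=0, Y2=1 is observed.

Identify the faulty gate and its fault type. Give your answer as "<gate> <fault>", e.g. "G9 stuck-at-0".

Fault-free values for test 1 (A=0, B=1, C=1, D=1): G0=1, G1=0, G2=1, G3=0, G4=0, G5=0, G6=0, G7=0, G8=1, G9=0, G10=1, G11=0, giving Y1=1, Y2=0. Observed Y1=0, Y2=1.
Test 1: faults giving observed Y1=0, Y2=1 are {G10 stuck-at-0}.
Only G10 stuck-at-0 is consistent with every test.

G10 stuck-at-0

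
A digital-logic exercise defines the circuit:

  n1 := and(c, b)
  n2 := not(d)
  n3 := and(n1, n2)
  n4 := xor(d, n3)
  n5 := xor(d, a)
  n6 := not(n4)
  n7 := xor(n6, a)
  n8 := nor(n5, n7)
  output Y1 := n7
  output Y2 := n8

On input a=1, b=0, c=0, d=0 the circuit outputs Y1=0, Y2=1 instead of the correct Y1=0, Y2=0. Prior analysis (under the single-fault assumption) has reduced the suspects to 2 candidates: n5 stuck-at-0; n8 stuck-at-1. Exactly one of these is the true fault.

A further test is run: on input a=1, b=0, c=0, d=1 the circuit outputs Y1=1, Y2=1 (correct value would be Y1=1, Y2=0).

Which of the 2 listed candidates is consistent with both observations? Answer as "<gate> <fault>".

Evaluate each candidate on input a=1, b=0, c=0, d=1:
  n5 stuck-at-0: n1=0, n2=0, n3=0, n4=1, n5=0 [stuck-at-0], n6=0, n7=1, n8=0 → Y1=1, Y2=0 — eliminated
  n8 stuck-at-1: n1=0, n2=0, n3=0, n4=1, n5=0, n6=0, n7=1, n8=1 [stuck-at-1] → Y1=1, Y2=1 — matches
Only n8 stuck-at-1 reproduces the observed Y1=1, Y2=1.

n8 stuck-at-1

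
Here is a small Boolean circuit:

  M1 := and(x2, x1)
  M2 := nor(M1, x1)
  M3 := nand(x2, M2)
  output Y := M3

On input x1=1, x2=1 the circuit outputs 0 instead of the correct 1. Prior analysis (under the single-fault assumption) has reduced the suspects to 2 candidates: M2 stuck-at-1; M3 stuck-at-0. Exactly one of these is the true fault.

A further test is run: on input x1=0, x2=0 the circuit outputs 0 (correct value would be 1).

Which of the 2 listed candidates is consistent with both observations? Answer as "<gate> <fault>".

Evaluate each candidate on input x1=0, x2=0:
  M2 stuck-at-1: M1=0, M2=1 [stuck-at-1], M3=1 → 1 — eliminated
  M3 stuck-at-0: M1=0, M2=1, M3=0 [stuck-at-0] → 0 — matches
Only M3 stuck-at-0 reproduces the observed 0.

M3 stuck-at-0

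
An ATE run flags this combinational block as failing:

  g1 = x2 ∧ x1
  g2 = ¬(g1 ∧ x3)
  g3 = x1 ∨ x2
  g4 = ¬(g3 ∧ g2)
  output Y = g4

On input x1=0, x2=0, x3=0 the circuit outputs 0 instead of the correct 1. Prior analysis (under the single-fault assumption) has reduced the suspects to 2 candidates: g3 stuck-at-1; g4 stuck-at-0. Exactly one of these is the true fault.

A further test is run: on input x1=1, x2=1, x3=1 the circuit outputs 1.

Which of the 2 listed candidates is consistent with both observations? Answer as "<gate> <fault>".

g3 stuck-at-1

Evaluate each candidate on input x1=1, x2=1, x3=1:
  g3 stuck-at-1: g1=1, g2=0, g3=1 [stuck-at-1], g4=1 → 1 — matches
  g4 stuck-at-0: g1=1, g2=0, g3=1, g4=0 [stuck-at-0] → 0 — eliminated
Only g3 stuck-at-1 reproduces the observed 1.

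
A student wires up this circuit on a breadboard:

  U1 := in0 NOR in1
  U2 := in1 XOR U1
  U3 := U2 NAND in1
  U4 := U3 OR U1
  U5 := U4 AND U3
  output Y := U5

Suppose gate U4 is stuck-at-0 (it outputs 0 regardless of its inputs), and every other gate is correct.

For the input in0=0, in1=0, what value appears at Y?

0

Propagate with U4 forced: U1=1, U2=1, U3=1, U4=0 [stuck-at-0], U5=0.
So Y = 0. (Without the fault it would be 1.)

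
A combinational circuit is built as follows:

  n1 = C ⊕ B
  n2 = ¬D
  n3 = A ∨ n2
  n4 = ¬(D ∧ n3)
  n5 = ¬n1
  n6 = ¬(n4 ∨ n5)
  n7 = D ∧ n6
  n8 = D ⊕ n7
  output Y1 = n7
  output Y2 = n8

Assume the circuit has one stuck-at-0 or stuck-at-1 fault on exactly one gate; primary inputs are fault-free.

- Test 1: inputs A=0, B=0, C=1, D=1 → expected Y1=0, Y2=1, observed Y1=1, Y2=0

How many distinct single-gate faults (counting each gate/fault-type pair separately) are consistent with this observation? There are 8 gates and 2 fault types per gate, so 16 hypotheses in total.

Fault-free: n1=1, n2=0, n3=0, n4=1, n5=0, n6=0, n7=0, n8=1 → Y1=0, Y2=1. Observed Y1=1, Y2=0.
  n1: none of the 2 fault types match ✗
  n2: stuck-at-1 ✓; others ✗
  n3: stuck-at-1 ✓; others ✗
  n4: stuck-at-0 ✓; others ✗
  n5: none of the 2 fault types match ✗
  n6: stuck-at-1 ✓; others ✗
  n7: stuck-at-1 ✓; others ✗
  n8: none of the 2 fault types match ✗
Consistent faults: {n2 stuck-at-1, n3 stuck-at-1, n4 stuck-at-0, n6 stuck-at-1, n7 stuck-at-1} — 5 in all.

5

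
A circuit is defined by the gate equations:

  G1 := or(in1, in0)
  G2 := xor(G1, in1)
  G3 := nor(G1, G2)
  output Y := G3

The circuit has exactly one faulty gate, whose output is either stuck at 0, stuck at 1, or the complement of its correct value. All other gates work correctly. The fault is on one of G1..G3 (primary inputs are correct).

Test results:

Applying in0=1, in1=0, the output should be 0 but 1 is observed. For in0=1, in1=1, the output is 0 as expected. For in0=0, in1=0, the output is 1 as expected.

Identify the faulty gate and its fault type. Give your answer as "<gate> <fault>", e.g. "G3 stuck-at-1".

G1 stuck-at-0

Fault-free values for test 1 (in0=1, in1=0): G1=1, G2=1, G3=0, giving Y=0. Observed 1.
Test 1: faults giving observed 1 are {G1 stuck-at-0, G1 inverted output, G3 stuck-at-1, G3 inverted output}.
Test 2 (in0=1, in1=1): fault-free G1=1, G2=0, G3=0 → 0; observed 0. Eliminates G3 stuck-at-1, G3 inverted output.
Test 3 (in0=0, in1=0): fault-free G1=0, G2=0, G3=1 → 1; observed 1. Eliminates G1 inverted output.
Only G1 stuck-at-0 is consistent with every test.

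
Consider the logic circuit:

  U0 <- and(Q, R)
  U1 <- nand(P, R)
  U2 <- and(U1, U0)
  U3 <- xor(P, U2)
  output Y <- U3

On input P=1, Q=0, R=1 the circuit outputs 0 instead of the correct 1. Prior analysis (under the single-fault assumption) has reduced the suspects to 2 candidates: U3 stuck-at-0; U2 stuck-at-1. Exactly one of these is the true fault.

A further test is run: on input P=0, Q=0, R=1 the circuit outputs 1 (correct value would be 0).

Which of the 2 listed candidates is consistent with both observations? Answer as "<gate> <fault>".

U2 stuck-at-1

Evaluate each candidate on input P=0, Q=0, R=1:
  U3 stuck-at-0: U0=0, U1=1, U2=0, U3=0 [stuck-at-0] → 0 — eliminated
  U2 stuck-at-1: U0=0, U1=1, U2=1 [stuck-at-1], U3=1 → 1 — matches
Only U2 stuck-at-1 reproduces the observed 1.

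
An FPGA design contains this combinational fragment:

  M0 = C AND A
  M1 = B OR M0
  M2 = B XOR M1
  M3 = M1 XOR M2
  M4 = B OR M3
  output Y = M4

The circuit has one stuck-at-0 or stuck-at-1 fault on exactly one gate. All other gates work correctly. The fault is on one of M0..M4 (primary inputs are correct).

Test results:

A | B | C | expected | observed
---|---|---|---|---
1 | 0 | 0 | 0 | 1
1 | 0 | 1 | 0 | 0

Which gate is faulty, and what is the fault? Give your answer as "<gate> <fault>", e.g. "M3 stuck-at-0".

M2 stuck-at-1

Fault-free values for test 1 (A=1, B=0, C=0): M0=0, M1=0, M2=0, M3=0, M4=0, giving Y=0. Observed 1.
Test 1: faults giving observed 1 are {M2 stuck-at-1, M3 stuck-at-1, M4 stuck-at-1}.
Test 2 (A=1, B=0, C=1): fault-free M0=1, M1=1, M2=1, M3=0, M4=0 → 0; observed 0. Eliminates M3 stuck-at-1, M4 stuck-at-1.
Only M2 stuck-at-1 is consistent with every test.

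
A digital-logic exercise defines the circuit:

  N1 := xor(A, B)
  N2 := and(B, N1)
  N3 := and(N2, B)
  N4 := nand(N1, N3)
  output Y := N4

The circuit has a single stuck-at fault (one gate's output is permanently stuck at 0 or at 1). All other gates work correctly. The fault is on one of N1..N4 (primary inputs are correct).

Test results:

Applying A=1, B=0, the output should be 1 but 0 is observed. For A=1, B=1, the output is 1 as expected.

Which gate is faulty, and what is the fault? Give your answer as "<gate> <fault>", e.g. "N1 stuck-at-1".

Fault-free values for test 1 (A=1, B=0): N1=1, N2=0, N3=0, N4=1, giving Y=1. Observed 0.
Test 1: faults giving observed 0 are {N3 stuck-at-1, N4 stuck-at-0}.
Test 2 (A=1, B=1): fault-free N1=0, N2=0, N3=0, N4=1 → 1; observed 1. Eliminates N4 stuck-at-0.
Only N3 stuck-at-1 is consistent with every test.

N3 stuck-at-1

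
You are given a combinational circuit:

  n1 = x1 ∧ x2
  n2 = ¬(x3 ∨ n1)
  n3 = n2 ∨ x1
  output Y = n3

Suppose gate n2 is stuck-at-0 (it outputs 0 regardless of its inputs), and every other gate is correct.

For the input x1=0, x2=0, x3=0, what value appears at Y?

Propagate with n2 forced: n1=0, n2=0 [stuck-at-0], n3=0.
So Y = 0. (Without the fault it would be 1.)

0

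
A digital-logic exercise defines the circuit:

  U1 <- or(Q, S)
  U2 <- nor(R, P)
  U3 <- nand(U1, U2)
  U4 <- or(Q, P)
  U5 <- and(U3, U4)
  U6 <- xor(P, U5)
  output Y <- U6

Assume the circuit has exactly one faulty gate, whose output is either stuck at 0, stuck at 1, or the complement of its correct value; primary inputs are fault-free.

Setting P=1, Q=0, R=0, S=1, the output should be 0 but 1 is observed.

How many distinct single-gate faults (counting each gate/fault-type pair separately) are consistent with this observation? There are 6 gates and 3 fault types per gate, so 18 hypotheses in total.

Fault-free: U1=1, U2=0, U3=1, U4=1, U5=1, U6=0 → 0. Observed 1.
  U1: none of the 3 fault types match ✗
  U2: stuck-at-1, inverted output ✓; others ✗
  U3: stuck-at-0, inverted output ✓; others ✗
  U4: stuck-at-0, inverted output ✓; others ✗
  U5: stuck-at-0, inverted output ✓; others ✗
  U6: stuck-at-1, inverted output ✓; others ✗
Consistent faults: {U2 stuck-at-1, U2 inverted output, U3 stuck-at-0, U3 inverted output, U4 stuck-at-0, U4 inverted output, U5 stuck-at-0, U5 inverted output, U6 stuck-at-1, U6 inverted output} — 10 in all.

10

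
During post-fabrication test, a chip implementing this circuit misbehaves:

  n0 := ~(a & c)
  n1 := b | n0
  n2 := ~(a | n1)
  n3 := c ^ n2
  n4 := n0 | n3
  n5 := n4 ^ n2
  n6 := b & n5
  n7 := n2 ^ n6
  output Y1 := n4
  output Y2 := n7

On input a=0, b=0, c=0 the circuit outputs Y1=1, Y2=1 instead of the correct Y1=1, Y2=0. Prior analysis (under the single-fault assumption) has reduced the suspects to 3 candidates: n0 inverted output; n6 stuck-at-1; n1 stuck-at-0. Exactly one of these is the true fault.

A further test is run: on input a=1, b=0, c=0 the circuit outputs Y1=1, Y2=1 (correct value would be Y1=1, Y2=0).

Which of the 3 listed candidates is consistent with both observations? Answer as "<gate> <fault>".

Evaluate each candidate on input a=1, b=0, c=0:
  n0 inverted output: n0=0 [inverted output], n1=0, n2=0, n3=0, n4=0, n5=0, n6=0, n7=0 → Y1=0, Y2=0 — eliminated
  n6 stuck-at-1: n0=1, n1=1, n2=0, n3=0, n4=1, n5=1, n6=1 [stuck-at-1], n7=1 → Y1=1, Y2=1 — matches
  n1 stuck-at-0: n0=1, n1=0 [stuck-at-0], n2=0, n3=0, n4=1, n5=1, n6=0, n7=0 → Y1=1, Y2=0 — eliminated
Only n6 stuck-at-1 reproduces the observed Y1=1, Y2=1.

n6 stuck-at-1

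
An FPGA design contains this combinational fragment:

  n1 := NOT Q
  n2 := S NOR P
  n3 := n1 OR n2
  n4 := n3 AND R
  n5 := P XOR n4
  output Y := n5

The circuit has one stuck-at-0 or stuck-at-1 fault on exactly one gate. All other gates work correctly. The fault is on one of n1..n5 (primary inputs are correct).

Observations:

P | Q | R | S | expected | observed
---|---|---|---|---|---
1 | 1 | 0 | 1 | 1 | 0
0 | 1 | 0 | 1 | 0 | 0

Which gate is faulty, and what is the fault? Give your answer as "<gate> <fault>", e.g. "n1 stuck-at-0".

n5 stuck-at-0

Fault-free values for test 1 (P=1, Q=1, R=0, S=1): n1=0, n2=0, n3=0, n4=0, n5=1, giving Y=1. Observed 0.
Test 1: faults giving observed 0 are {n4 stuck-at-1, n5 stuck-at-0}.
Test 2 (P=0, Q=1, R=0, S=1): fault-free n1=0, n2=0, n3=0, n4=0, n5=0 → 0; observed 0. Eliminates n4 stuck-at-1.
Only n5 stuck-at-0 is consistent with every test.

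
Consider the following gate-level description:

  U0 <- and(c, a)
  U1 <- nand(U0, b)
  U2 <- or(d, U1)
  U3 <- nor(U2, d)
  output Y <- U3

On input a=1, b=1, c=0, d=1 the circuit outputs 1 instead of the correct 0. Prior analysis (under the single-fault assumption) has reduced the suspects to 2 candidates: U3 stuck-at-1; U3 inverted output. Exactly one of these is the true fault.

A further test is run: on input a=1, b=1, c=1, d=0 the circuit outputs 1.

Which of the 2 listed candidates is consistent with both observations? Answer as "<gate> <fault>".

Evaluate each candidate on input a=1, b=1, c=1, d=0:
  U3 stuck-at-1: U0=1, U1=0, U2=0, U3=1 [stuck-at-1] → 1 — matches
  U3 inverted output: U0=1, U1=0, U2=0, U3=0 [inverted output] → 0 — eliminated
Only U3 stuck-at-1 reproduces the observed 1.

U3 stuck-at-1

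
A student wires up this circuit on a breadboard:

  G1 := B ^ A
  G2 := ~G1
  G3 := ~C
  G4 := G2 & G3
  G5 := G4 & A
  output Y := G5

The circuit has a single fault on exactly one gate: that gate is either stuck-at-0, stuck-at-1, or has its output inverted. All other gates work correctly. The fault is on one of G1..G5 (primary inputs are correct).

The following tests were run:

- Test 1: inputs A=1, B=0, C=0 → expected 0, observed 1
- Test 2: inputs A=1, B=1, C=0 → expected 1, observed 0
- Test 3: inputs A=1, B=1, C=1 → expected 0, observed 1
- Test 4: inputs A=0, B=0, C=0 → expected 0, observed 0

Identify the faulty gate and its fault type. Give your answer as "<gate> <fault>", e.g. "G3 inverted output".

Fault-free values for test 1 (A=1, B=0, C=0): G1=1, G2=0, G3=1, G4=0, G5=0, giving Y=0. Observed 1.
Test 1: faults giving observed 1 are {G1 stuck-at-0, G1 inverted output, G2 stuck-at-1, G2 inverted output, G4 stuck-at-1, G4 inverted output, G5 stuck-at-1, G5 inverted output}.
Test 2 (A=1, B=1, C=0): fault-free G1=0, G2=1, G3=1, G4=1, G5=1 → 1; observed 0. Eliminates G1 stuck-at-0, G2 stuck-at-1, G4 stuck-at-1, G5 stuck-at-1.
Test 3 (A=1, B=1, C=1): fault-free G1=0, G2=1, G3=0, G4=0, G5=0 → 0; observed 1. Eliminates G1 inverted output, G2 inverted output.
Test 4 (A=0, B=0, C=0): fault-free G1=0, G2=1, G3=1, G4=1, G5=0 → 0; observed 0. Eliminates G5 inverted output.
Only G4 inverted output is consistent with every test.

G4 inverted output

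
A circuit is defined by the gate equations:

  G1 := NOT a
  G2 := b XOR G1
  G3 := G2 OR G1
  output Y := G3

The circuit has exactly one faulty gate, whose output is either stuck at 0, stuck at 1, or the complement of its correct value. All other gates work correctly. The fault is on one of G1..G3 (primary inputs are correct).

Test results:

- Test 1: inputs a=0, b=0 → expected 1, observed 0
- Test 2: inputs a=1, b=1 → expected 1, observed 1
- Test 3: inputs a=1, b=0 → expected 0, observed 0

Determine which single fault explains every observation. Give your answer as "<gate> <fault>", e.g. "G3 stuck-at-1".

Fault-free values for test 1 (a=0, b=0): G1=1, G2=1, G3=1, giving Y=1. Observed 0.
Test 1: faults giving observed 0 are {G1 stuck-at-0, G1 inverted output, G3 stuck-at-0, G3 inverted output}.
Test 2 (a=1, b=1): fault-free G1=0, G2=1, G3=1 → 1; observed 1. Eliminates G3 stuck-at-0, G3 inverted output.
Test 3 (a=1, b=0): fault-free G1=0, G2=0, G3=0 → 0; observed 0. Eliminates G1 inverted output.
Only G1 stuck-at-0 is consistent with every test.

G1 stuck-at-0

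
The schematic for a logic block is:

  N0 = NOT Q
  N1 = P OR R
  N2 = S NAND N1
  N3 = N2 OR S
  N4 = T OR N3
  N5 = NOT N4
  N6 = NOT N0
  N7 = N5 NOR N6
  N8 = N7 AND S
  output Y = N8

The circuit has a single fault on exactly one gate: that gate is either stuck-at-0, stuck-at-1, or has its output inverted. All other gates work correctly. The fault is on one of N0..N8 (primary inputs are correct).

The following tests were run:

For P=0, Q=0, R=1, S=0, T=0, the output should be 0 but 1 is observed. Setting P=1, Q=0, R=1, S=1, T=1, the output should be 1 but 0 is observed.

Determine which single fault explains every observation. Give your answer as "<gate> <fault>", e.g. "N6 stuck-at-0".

Fault-free values for test 1 (P=0, Q=0, R=1, S=0, T=0): N0=1, N1=1, N2=1, N3=1, N4=1, N5=0, N6=0, N7=1, N8=0, giving Y=0. Observed 1.
Test 1: faults giving observed 1 are {N8 stuck-at-1, N8 inverted output}.
Test 2 (P=1, Q=0, R=1, S=1, T=1): fault-free N0=1, N1=1, N2=0, N3=1, N4=1, N5=0, N6=0, N7=1, N8=1 → 1; observed 0. Eliminates N8 stuck-at-1.
Only N8 inverted output is consistent with every test.

N8 inverted output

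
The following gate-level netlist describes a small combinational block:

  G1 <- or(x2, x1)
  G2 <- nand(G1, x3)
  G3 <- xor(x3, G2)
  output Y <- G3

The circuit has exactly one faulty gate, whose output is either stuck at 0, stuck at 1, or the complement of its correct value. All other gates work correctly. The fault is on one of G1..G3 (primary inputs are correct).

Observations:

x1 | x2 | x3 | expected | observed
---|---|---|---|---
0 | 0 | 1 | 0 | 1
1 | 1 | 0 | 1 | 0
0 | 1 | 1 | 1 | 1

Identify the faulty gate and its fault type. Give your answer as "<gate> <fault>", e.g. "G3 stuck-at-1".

Fault-free values for test 1 (x1=0, x2=0, x3=1): G1=0, G2=1, G3=0, giving Y=0. Observed 1.
Test 1: faults giving observed 1 are {G1 stuck-at-1, G1 inverted output, G2 stuck-at-0, G2 inverted output, G3 stuck-at-1, G3 inverted output}.
Test 2 (x1=1, x2=1, x3=0): fault-free G1=1, G2=1, G3=1 → 1; observed 0. Eliminates G1 stuck-at-1, G1 inverted output, G3 stuck-at-1.
Test 3 (x1=0, x2=1, x3=1): fault-free G1=1, G2=0, G3=1 → 1; observed 1. Eliminates G2 inverted output, G3 inverted output.
Only G2 stuck-at-0 is consistent with every test.

G2 stuck-at-0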